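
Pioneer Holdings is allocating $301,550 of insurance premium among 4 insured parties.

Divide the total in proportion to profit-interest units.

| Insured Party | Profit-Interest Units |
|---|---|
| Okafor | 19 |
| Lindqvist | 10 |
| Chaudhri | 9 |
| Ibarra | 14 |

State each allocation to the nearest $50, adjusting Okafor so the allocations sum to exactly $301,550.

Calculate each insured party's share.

Profit-interest units total: 52.
Pro-rata amounts: Okafor 19/52 × $301,550 = 110,181.73; Lindqvist 10/52 × $301,550 = 57,990.38; Chaudhri 9/52 × $301,550 = 52,191.35; Ibarra 14/52 × $301,550 = 81,186.54.
At nearest $50: Okafor $110,200; Lindqvist $58,000; Chaudhri $52,200; Ibarra $81,200. Sum = $301,600.
Difference $301,550 − $301,600 = −$50 applied to Okafor: Okafor becomes $110,150.

Okafor: $110,150 | Lindqvist: $58,000 | Chaudhri: $52,200 | Ibarra: $81,200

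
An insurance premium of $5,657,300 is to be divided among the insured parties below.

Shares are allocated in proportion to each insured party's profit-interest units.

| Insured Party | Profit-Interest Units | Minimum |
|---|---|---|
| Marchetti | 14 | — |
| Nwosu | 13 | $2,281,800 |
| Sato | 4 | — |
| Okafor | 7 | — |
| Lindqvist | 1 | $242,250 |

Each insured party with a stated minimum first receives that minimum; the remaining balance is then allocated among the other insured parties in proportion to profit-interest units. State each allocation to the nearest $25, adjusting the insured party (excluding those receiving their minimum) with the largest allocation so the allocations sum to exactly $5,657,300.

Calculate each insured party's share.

Minimums first: Nwosu $2,281,800; Lindqvist $242,250. Balance $3,133,250.
Balance split over remaining profit-interest units 25: Marchetti 1,754,620.00 → $1,754,625; Sato 501,320.00 → $501,325; Okafor 877,310.00 → $877,300.

Marchetti: $1,754,625 · Nwosu: $2,281,800 · Sato: $501,325 · Okafor: $877,300 · Lindqvist: $242,250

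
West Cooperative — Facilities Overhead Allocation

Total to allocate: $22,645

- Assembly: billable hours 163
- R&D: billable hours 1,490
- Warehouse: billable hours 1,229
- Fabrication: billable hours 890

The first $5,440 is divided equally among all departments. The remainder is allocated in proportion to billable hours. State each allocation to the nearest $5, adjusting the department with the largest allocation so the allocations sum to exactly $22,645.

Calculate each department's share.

Assembly: $2,105; R&D: $8,155; Warehouse: $6,965; Fabrication: $5,420

Equal tier: $5,440 ÷ 4 = $1,360 apiece.
Remainder $17,205 by billable hours (total 3,772): Assembly 743.48 → $745; R&D 6,796.25 → $6,795; Warehouse 5,605.76 → $5,605; Fabrication 4,059.50 → $4,060.
Totals: Assembly $1,360 + $745 = $2,105; R&D $1,360 + $6,795 = $8,155; Warehouse $1,360 + $5,605 = $6,965; Fabrication $1,360 + $4,060 = $5,420.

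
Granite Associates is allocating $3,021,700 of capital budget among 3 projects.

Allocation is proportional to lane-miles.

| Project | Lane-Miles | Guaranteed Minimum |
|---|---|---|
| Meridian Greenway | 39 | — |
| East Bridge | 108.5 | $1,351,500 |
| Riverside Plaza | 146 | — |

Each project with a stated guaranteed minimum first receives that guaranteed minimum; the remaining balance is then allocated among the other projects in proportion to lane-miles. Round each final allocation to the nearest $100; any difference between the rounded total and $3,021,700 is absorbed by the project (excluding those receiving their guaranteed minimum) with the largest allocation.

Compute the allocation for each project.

Meridian Greenway: $352,100 · East Bridge: $1,351,500 · Riverside Plaza: $1,318,100

Guaranteed amounts: East Bridge $1,351,500. Residual $1,670,200.
Residual split over remaining lane-miles 185: Meridian Greenway 352,096.22 → $352,100; Riverside Plaza 1,318,103.78 → $1,318,100.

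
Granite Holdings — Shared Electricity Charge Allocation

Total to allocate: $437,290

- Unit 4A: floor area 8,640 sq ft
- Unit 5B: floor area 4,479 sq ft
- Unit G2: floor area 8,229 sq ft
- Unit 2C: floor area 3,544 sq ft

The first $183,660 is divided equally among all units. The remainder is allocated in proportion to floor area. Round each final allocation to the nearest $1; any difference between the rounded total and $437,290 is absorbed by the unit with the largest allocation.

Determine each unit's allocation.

$183,660 shared equally gives $45,915 per unit.
Remainder $253,630 by floor area (total 24,892): Unit 4A 88,034.84 → $88,035; Unit 5B 45,637.505 → $45,638; Unit G2 83,847.07 → $83,847; Unit 2C 36,110.59 → $36,111.
Rounding difference −$1 on remainder applied to Unit 4A.
Totals: Unit 4A $45,915 + $88,034 = $133,949; Unit 5B $45,915 + $45,638 = $91,553; Unit G2 $45,915 + $83,847 = $129,762; Unit 2C $45,915 + $36,111 = $82,026.

Unit 4A: $133,949 | Unit 5B: $91,553 | Unit G2: $129,762 | Unit 2C: $82,026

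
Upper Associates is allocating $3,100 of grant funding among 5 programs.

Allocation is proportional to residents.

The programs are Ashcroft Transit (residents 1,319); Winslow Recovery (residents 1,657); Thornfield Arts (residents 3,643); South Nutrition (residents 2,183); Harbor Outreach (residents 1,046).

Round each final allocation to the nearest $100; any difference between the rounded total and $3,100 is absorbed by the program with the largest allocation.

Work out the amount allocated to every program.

Sum of residents: 9,848.
Raw shares: Ashcroft Transit 1,319/9,848 × $3,100 = 415.20; Winslow Recovery 1,657/9,848 × $3,100 = 521.60; Thornfield Arts 3,643/9,848 × $3,100 = 1,146.76; South Nutrition 2,183/9,848 × $3,100 = 687.18; Harbor Outreach 1,046/9,848 × $3,100 = 329.26.
After rounding ($100): Ashcroft Transit $400; Winslow Recovery $500; Thornfield Arts $1,100; South Nutrition $700; Harbor Outreach $300. Sum = $3,000.
Difference $3,100 − $3,000 = +$100 applied to largest allocation (Thornfield Arts): Thornfield Arts becomes $1,200.

Ashcroft Transit: $400; Winslow Recovery: $500; Thornfield Arts: $1,200; South Nutrition: $700; Harbor Outreach: $300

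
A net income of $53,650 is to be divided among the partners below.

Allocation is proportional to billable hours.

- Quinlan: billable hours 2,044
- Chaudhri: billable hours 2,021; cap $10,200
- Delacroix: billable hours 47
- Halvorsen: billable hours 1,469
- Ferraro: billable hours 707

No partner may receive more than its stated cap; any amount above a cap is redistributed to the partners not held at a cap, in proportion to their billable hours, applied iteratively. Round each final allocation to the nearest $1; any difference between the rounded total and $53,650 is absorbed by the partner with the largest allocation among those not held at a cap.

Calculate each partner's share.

Quinlan: $20,813; Chaudhri: $10,200; Delacroix: $479; Halvorsen: $14,959; Ferraro: $7,199

Billable hours total: 6,288.
Pro-rata shares before constraints: Quinlan 17,439.66; Chaudhri 17,243.42; Delacroix 401.01; Halvorsen 12,533.69; Ferraro 6,032.21.
Cap binds for Chaudhri ($10,200); residual $43,450 reallocated over remaining billable hours 4,267.
Remaining shares: Quinlan 20,813.64 → $20,814; Delacroix 478.59 → $479; Halvorsen 14,958.53 → $14,959; Ferraro 7,199.24 → $7,199.
Rounding difference −$1 applied to Quinlan → $20,813.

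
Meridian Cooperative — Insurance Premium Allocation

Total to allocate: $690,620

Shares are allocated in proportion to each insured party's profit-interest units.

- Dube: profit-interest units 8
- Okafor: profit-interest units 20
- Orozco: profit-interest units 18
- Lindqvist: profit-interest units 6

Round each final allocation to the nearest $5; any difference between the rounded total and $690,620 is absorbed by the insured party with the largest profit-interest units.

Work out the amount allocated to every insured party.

Dube: $106,250 · Okafor: $265,625 · Orozco: $239,060 · Lindqvist: $79,685

Sum of profit-interest units: 8 + 20 + 18 + 6 = 52.
Proportional shares: Dube 106,249.23; Okafor 265,623.08; Orozco 239,060.77; Lindqvist 79,686.92.
At nearest $5: Dube $106,250; Okafor $265,625; Orozco $239,060; Lindqvist $79,685. Sum = $690,620.
Rounded total matches; no reconciliation needed.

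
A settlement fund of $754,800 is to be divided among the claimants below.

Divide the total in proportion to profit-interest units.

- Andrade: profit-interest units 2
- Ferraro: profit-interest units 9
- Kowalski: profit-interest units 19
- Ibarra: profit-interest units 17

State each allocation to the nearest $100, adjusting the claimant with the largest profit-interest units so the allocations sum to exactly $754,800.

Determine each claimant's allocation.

Total profit-interest units = 47.
Raw shares: Andrade 2/47 × $754,800 = 32,119.15; Ferraro 9/47 × $754,800 = 144,536.17; Kowalski 19/47 × $754,800 = 305,131.91; Ibarra 17/47 × $754,800 = 273,012.77.
At nearest $100: Andrade $32,100; Ferraro $144,500; Kowalski $305,100; Ibarra $273,000. Sum = $754,700.
Difference $754,800 − $754,700 = +$100 applied to largest profit-interest units (Kowalski): Kowalski becomes $305,200.

Andrade: $32,100 | Ferraro: $144,500 | Kowalski: $305,200 | Ibarra: $273,000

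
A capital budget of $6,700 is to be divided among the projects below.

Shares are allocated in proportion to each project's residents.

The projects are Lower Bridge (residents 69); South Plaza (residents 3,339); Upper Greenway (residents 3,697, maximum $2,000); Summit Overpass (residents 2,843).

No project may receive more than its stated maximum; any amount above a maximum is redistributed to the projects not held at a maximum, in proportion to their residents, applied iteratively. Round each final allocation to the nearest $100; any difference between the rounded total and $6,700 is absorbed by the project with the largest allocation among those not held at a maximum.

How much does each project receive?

Lower Bridge: $100 · South Plaza: $2,500 · Upper Greenway: $2,000 · Summit Overpass: $2,100

Total residents = 9,948.
Pro-rata shares before constraints: Lower Bridge 46.47; South Plaza 2,248.82; Upper Greenway 2,489.94; Summit Overpass 1,914.77.
Cap binds for Upper Greenway ($2,000); balance $4,700 reallocated over remaining residents 6,251.
Remaining shares: Lower Bridge 51.88 → $100; South Plaza 2,510.53 → $2,500; Summit Overpass 2,137.59 → $2,100.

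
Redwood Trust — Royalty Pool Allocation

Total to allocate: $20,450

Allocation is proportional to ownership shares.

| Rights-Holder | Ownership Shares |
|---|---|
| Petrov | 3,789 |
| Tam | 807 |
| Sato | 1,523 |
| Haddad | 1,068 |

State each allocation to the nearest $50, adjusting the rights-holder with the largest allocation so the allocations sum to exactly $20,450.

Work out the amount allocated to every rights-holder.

Petrov: $10,750 · Tam: $2,300 · Sato: $4,350 · Haddad: $3,050

Combined ownership shares = 7,187.
Pro-rata amounts: Petrov 3,789/7,187 × $20,450 = 10,781.28; Tam 807/7,187 × $20,450 = 2,296.25; Sato 1,523/7,187 × $20,450 = 4,333.57; Haddad 1,068/7,187 × $20,450 = 3,038.90.
At nearest $50: Petrov $10,800; Tam $2,300; Sato $4,350; Haddad $3,050. Sum = $20,500.
Difference $20,450 − $20,500 = −$50 applied to largest allocation (Petrov): Petrov becomes $10,750.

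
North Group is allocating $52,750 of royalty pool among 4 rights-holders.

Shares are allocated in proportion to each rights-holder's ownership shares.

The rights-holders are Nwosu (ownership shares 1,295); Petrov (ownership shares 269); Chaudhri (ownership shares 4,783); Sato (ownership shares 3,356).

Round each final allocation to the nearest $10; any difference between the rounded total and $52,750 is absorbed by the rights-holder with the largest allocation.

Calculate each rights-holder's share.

Nwosu: $7,040 | Petrov: $1,460 | Chaudhri: $26,010 | Sato: $18,240

Combined ownership shares = 9,703.
Unrounded shares: Nwosu 1,295/9,703 × $52,750 = 7,040.22; Petrov 269/9,703 × $52,750 = 1,462.41; Chaudhri 4,783/9,703 × $52,750 = 26,002.60; Sato 3,356/9,703 × $52,750 = 18,244.77.
After rounding ($10): Nwosu $7,040; Petrov $1,460; Chaudhri $26,000; Sato $18,240. Sum = $52,740.
Difference $52,750 − $52,740 = +$10 applied to largest allocation (Chaudhri): Chaudhri becomes $26,010.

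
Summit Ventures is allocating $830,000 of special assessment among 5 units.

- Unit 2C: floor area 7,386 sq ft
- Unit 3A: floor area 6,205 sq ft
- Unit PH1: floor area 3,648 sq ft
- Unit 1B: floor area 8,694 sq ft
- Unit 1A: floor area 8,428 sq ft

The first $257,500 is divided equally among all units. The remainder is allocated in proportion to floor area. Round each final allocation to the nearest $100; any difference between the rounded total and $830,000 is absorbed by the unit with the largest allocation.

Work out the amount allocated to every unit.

Equal tier: $257,500 ÷ 5 = $51,500 apiece.
Remainder $572,500 by floor area (total 34,361): Unit 2C 123,060.59 → $123,100; Unit 3A 103,383.56 → $103,400; Unit PH1 60,780.54 → $60,800; Unit 1B 144,853.61 → $144,900; Unit 1A 140,421.70 → $140,400.
Rounding difference −$100 on remainder applied to Unit 1B.
Totals: Unit 2C $51,500 + $123,100 = $174,600; Unit 3A $51,500 + $103,400 = $154,900; Unit PH1 $51,500 + $60,800 = $112,300; Unit 1B $51,500 + $144,800 = $196,300; Unit 1A $51,500 + $140,400 = $191,900.

Unit 2C: $174,600 | Unit 3A: $154,900 | Unit PH1: $112,300 | Unit 1B: $196,300 | Unit 1A: $191,900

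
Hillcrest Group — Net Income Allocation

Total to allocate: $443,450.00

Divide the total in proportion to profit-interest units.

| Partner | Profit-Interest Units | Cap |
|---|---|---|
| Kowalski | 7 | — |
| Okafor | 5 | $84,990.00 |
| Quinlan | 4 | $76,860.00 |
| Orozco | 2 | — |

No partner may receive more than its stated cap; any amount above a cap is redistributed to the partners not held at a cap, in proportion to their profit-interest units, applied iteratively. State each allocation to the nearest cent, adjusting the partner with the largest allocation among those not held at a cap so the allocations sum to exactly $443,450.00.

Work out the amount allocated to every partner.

Kowalski: $219,022.22 | Okafor: $84,990.00 | Quinlan: $76,860.00 | Orozco: $62,577.78

Combined profit-interest units = 18.
Unconstrained shares: Kowalski 172,452.7778; Okafor 123,180.5556; Quinlan 98,544.4444; Orozco 49,272.2222.
Capped: Okafor ($84,990.00), Quinlan ($76,860.00); remaining pool $281,600.00 reallocated over remaining profit-interest units 9.
Remaining shares: Kowalski 219,022.2222 → $219,022.22; Orozco 62,577.7778 → $62,577.78.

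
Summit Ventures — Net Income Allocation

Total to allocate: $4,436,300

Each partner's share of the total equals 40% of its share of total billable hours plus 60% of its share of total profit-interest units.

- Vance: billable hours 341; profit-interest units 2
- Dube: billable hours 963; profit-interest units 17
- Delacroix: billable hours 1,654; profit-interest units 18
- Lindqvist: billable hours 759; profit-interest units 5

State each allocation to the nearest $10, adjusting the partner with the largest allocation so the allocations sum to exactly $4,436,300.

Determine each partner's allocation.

Billable hours total 3,717; profit-interest units total 42.
Combined weights (40% billable hours + 60% profit-interest units): Vance 0.0653; Dube 0.3465; Delacroix 0.4351; Lindqvist 0.1531.
Pro-rata amounts: Vance 289,547.05; Dube 1,537,129.61; Delacroix 1,930,393.23; Lindqvist 679,230.11.
Rounded to nearest $10: Vance $289,550; Dube $1,537,130; Delacroix $1,930,390; Lindqvist $679,230. Sum = $4,436,300.
No rounding difference to absorb.

Vance: $289,550; Dube: $1,537,130; Delacroix: $1,930,390; Lindqvist: $679,230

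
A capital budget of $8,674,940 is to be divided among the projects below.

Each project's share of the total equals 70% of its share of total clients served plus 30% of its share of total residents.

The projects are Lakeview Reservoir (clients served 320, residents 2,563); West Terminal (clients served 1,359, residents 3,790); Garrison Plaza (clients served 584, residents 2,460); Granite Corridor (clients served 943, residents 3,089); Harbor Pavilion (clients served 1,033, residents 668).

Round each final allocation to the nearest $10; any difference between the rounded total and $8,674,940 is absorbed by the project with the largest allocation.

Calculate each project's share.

Totals — clients served 4,239, residents 12,570.
Composite weights (70% clients served + 30% residents): Lakeview Reservoir 0.1140; West Terminal 0.3149; Garrison Plaza 0.1551; Granite Corridor 0.2294; Harbor Pavilion 0.1865.
Raw shares: Lakeview Reservoir 989,048.15; West Terminal 2,731,474.86; Garrison Plaza 1,345,908.75; Granite Corridor 1,990,411.54; Harbor Pavilion 1,618,096.70.
At nearest $10: Lakeview Reservoir $989,050; West Terminal $2,731,470; Garrison Plaza $1,345,910; Granite Corridor $1,990,410; Harbor Pavilion $1,618,100. Sum = $8,674,940.
Rounded total matches; no reconciliation needed.

Lakeview Reservoir: $989,050 · West Terminal: $2,731,470 · Garrison Plaza: $1,345,910 · Granite Corridor: $1,990,410 · Harbor Pavilion: $1,618,100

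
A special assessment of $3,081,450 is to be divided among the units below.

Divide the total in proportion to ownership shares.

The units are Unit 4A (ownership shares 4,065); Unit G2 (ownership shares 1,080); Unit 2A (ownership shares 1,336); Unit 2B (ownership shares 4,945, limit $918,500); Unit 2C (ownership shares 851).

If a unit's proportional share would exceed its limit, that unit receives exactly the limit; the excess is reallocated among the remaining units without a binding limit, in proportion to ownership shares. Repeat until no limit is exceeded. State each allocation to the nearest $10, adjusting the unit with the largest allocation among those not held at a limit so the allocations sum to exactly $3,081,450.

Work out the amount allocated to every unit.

Unit 4A: $1,199,180; Unit G2: $318,600; Unit 2A: $394,120; Unit 2B: $918,500; Unit 2C: $251,050

Sum of ownership shares: 12,277.
Pro-rata shares before constraints: Unit 4A 1,020,289.50; Unit G2 271,073.23; Unit 2A 335,327.62; Unit 2B 1,241,163.99; Unit 2C 213,595.66.
Capped: Unit 2B ($918,500); balance $2,162,950 reallocated over remaining ownership shares 7,332.
Shares after redistribution: Unit 4A 1,199,180.54 → $1,199,180; Unit G2 318,601.47 → $318,600; Unit 2A 394,121.82 → $394,120; Unit 2C 251,046.16 → $251,050.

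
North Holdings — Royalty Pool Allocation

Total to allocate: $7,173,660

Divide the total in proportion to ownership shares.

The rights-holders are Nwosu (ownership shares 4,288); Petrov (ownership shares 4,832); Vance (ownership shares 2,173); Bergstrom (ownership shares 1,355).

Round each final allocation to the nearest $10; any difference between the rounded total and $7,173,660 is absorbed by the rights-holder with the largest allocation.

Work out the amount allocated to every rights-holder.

Sum of ownership shares: 12,648.
Raw shares: Nwosu 4,288/12,648 × $7,173,660 = 2,432,056.77; Petrov 4,832/12,648 × $7,173,660 = 2,740,601.29; Vance 2,173/12,648 × $7,173,660 = 1,232,476.53; Bergstrom 1,355/12,648 × $7,173,660 = 768,525.40.
After rounding ($10): Nwosu $2,432,060; Petrov $2,740,600; Vance $1,232,480; Bergstrom $768,530. Sum = $7,173,670.
Difference $7,173,660 − $7,173,670 = −$10 applied to largest allocation (Petrov): Petrov becomes $2,740,590.

Nwosu: $2,432,060 · Petrov: $2,740,590 · Vance: $1,232,480 · Bergstrom: $768,530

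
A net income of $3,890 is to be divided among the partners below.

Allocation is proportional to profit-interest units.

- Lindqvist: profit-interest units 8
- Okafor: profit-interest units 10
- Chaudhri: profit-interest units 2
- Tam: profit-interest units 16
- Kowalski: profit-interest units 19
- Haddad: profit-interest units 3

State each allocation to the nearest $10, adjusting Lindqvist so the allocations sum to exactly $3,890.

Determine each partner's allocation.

Combined profit-interest units = 58.
Proportional shares: Lindqvist 8/58 × $3,890 = 536.55; Okafor 10/58 × $3,890 = 670.69; Chaudhri 2/58 × $3,890 = 134.14; Tam 16/58 × $3,890 = 1,073.10; Kowalski 19/58 × $3,890 = 1,274.31; Haddad 3/58 × $3,890 = 201.21.
Rounded to nearest $10: Lindqvist $540; Okafor $670; Chaudhri $130; Tam $1,070; Kowalski $1,270; Haddad $200. Sum = $3,880.
Difference $3,890 − $3,880 = +$10 applied to Lindqvist: Lindqvist becomes $550.

Lindqvist: $550 · Okafor: $670 · Chaudhri: $130 · Tam: $1,070 · Kowalski: $1,270 · Haddad: $200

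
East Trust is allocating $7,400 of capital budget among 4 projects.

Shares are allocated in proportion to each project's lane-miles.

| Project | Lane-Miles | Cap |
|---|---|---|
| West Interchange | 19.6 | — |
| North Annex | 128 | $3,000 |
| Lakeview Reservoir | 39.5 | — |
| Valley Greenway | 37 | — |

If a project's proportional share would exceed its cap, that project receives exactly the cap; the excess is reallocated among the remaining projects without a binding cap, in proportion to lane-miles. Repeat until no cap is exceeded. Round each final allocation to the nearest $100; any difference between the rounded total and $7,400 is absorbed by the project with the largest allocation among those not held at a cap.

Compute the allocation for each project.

Combined lane-miles = 224.1.
Proportional shares (ignoring caps): West Interchange 647.21; North Annex 4,226.68; Lakeview Reservoir 1,304.33; Valley Greenway 1,221.78.
Capped: North Annex ($3,000); balance $4,400 reallocated over remaining lane-miles 96.1.
Remaining shares: West Interchange 897.40 → $900; Lakeview Reservoir 1,808.53 → $1,800; Valley Greenway 1,694.07 → $1,700.

West Interchange: $900 | North Annex: $3,000 | Lakeview Reservoir: $1,800 | Valley Greenway: $1,700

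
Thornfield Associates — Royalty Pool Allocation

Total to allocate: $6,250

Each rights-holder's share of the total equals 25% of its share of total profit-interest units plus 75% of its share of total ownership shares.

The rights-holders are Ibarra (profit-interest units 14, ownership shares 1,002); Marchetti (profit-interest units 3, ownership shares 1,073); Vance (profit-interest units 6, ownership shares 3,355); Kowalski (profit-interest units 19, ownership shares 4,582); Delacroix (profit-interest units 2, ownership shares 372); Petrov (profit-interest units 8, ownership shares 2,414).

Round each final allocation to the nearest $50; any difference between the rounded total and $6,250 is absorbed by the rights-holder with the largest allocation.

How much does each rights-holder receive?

Ibarra: $800 | Marchetti: $500 | Vance: $1,400 | Kowalski: $2,250 | Delacroix: $200 | Petrov: $1,100

Totals — profit-interest units 52, ownership shares 12,798.
Combined weights (25% profit-interest units + 75% ownership shares): Ibarra 0.1260; Marchetti 0.0773; Vance 0.2255; Kowalski 0.3599; Delacroix 0.0314; Petrov 0.1799.
Unrounded shares: Ibarra 787.67; Marchetti 483.15; Vance 1,409.12; Kowalski 2,249.15; Delacroix 196.35; Petrov 1,124.56.
Rounded to nearest $50: Ibarra $800; Marchetti $500; Vance $1,400; Kowalski $2,250; Delacroix $200; Petrov $1,100. Sum = $6,250.
No rounding difference to absorb.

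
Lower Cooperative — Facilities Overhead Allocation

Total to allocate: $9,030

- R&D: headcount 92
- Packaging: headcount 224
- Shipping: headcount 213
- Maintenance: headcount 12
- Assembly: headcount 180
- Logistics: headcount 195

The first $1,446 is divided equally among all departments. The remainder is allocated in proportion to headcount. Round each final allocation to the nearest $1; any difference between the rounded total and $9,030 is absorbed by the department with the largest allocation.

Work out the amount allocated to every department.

R&D: $1,003 · Packaging: $2,096 · Shipping: $2,005 · Maintenance: $340 · Assembly: $1,731 · Logistics: $1,855

$1,446 shared equally gives $241 per department.
Remainder $7,584 by headcount (total 916): R&D 761.71 → $762; Packaging 1,854.60 → $1,855; Shipping 1,763.53 → $1,764; Maintenance 99.35 → $99; Assembly 1,490.31 → $1,490; Logistics 1,614.498 → $1,614.
Totals: R&D $241 + $762 = $1,003; Packaging $241 + $1,855 = $2,096; Shipping $241 + $1,764 = $2,005; Maintenance $241 + $99 = $340; Assembly $241 + $1,490 = $1,731; Logistics $241 + $1,614 = $1,855.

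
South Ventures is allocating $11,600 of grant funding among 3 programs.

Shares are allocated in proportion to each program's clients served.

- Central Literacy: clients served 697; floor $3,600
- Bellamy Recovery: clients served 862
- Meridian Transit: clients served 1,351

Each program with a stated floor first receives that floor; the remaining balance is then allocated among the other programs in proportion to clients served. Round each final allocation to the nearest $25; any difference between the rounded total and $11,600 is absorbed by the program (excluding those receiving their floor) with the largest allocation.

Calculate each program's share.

Central Literacy: $3,600 · Bellamy Recovery: $3,125 · Meridian Transit: $4,875

Guaranteed amounts: Central Literacy $3,600. Residual $8,000.
Residual split over remaining clients served 2,213: Bellamy Recovery 3,116.13 → $3,125; Meridian Transit 4,883.87 → $4,875.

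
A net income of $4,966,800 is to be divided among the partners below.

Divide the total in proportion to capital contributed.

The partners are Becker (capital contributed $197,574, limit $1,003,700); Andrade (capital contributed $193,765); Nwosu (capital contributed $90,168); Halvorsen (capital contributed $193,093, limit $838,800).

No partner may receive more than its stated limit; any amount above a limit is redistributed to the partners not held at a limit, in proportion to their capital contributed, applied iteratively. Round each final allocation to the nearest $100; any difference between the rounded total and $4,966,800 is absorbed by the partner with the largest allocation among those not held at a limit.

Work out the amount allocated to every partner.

Total capital contributed = 674,600.
Proportional shares (ignoring caps): Becker 1,454,655.42; Andrade 1,426,611.33; Nwosu 663,869.59; Halvorsen 1,421,663.67.
Capped: Becker ($1,003,700), Halvorsen ($838,800); remaining pool $3,124,300 reallocated over remaining capital contributed 283,933.
Shares after redistribution: Andrade 2,132,122.68 → $2,132,100; Nwosu 992,177.32 → $992,200.

Becker: $1,003,700 · Andrade: $2,132,100 · Nwosu: $992,200 · Halvorsen: $838,800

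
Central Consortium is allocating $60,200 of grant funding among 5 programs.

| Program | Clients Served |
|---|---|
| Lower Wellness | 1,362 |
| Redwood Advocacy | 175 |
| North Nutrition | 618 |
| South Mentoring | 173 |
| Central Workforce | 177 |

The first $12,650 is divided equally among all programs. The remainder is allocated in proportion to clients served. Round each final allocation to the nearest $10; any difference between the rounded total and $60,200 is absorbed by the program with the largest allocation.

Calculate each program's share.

Lower Wellness: $28,390; Redwood Advocacy: $5,850; North Nutrition: $14,260; South Mentoring: $5,810; Central Workforce: $5,890

$12,650 shared equally gives $2,530 per program.
Remainder $47,550 by clients served (total 2,505): Lower Wellness 25,853.53 → $25,850; Redwood Advocacy 3,321.86 → $3,320; North Nutrition 11,730.90 → $11,730; South Mentoring 3,283.89 → $3,280; Central Workforce 3,359.82 → $3,360.
Rounding difference +$10 on remainder applied to Lower Wellness.
Totals: Lower Wellness $2,530 + $25,860 = $28,390; Redwood Advocacy $2,530 + $3,320 = $5,850; North Nutrition $2,530 + $11,730 = $14,260; South Mentoring $2,530 + $3,280 = $5,810; Central Workforce $2,530 + $3,360 = $5,890.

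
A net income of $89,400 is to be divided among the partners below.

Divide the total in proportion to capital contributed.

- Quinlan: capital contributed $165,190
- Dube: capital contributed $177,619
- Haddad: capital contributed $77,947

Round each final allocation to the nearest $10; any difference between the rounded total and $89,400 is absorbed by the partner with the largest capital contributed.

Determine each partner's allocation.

Total capital contributed = 165,190 + 177,619 + 77,947 = 420,756.
Raw shares: Quinlan 35,098.69; Dube 37,739.54; Haddad 16,561.76.
After rounding ($10): Quinlan $35,100; Dube $37,740; Haddad $16,560. Sum = $89,400.
Sum already equals the total — no adjustment.

Quinlan: $35,100 · Dube: $37,740 · Haddad: $16,560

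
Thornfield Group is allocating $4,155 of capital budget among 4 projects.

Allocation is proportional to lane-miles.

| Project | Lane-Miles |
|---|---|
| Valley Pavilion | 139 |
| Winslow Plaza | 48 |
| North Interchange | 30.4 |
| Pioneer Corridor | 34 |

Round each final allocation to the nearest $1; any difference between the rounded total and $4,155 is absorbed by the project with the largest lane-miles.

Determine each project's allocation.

Total lane-miles = 251.4.
Pro-rata amounts: Valley Pavilion 139/251.4 × $4,155 = 2,297.32; Winslow Plaza 48/251.4 × $4,155 = 793.32; North Interchange 30.4/251.4 × $4,155 = 502.43; Pioneer Corridor 34/251.4 × $4,155 = 561.93.
Rounded to nearest $1: Valley Pavilion $2,297; Winslow Plaza $793; North Interchange $502; Pioneer Corridor $562. Sum = $4,154.
Difference $4,155 − $4,154 = +$1 applied to largest lane-miles (Valley Pavilion): Valley Pavilion becomes $2,298.

Valley Pavilion: $2,298 · Winslow Plaza: $793 · North Interchange: $502 · Pioneer Corridor: $562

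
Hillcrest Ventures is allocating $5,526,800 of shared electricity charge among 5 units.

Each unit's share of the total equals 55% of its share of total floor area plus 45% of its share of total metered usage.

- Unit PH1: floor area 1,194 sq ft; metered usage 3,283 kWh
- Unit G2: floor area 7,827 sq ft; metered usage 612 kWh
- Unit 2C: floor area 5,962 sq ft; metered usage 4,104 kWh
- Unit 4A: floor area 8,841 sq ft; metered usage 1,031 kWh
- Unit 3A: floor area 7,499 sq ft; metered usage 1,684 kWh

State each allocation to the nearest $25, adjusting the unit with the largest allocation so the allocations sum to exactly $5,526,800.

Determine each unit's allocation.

Unit PH1: $877,950 | Unit G2: $901,625 | Unit 2C: $1,531,275 | Unit 4A: $1,097,300 | Unit 3A: $1,118,650

Totals — floor area 31,323, metered usage 10,714.
Blended shares (55% floor area + 45% metered usage): Unit PH1 0.1589; Unit G2 0.1631; Unit 2C 0.2771; Unit 4A 0.1985; Unit 3A 0.2024.
Pro-rata amounts: Unit PH1 877,960.38; Unit G2 901,635.74; Unit 2C 1,531,251.06; Unit 4A 1,097,302.57; Unit 3A 1,118,650.26.
At nearest $25: Unit PH1 $877,950; Unit G2 $901,625; Unit 2C $1,531,250; Unit 4A $1,097,300; Unit 3A $1,118,650. Sum = $5,526,775.
Difference $5,526,800 − $5,526,775 = +$25 applied to largest allocation (Unit 2C): Unit 2C becomes $1,531,275.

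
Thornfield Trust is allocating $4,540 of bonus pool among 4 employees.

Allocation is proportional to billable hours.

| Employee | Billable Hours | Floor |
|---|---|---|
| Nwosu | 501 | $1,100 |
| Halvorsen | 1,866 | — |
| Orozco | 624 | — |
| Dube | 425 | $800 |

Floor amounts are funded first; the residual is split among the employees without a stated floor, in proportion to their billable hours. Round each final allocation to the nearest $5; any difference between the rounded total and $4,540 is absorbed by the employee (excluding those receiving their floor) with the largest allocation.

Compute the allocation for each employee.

Minimums first: Nwosu $1,100; Dube $800. Remaining pool $2,640.
Remaining pool split over remaining billable hours 2,490: Halvorsen 1,978.41 → $1,980; Orozco 661.59 → $660.

Nwosu: $1,100; Halvorsen: $1,980; Orozco: $660; Dube: $800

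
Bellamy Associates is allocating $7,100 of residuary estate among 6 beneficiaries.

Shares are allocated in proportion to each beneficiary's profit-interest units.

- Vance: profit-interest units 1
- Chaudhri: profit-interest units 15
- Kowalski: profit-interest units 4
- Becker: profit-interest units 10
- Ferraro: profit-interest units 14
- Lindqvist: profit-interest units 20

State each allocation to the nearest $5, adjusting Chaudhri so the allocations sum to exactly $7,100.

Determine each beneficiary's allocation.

Total profit-interest units = 64.
Raw shares: Vance 1/64 × $7,100 = 110.94; Chaudhri 15/64 × $7,100 = 1,664.06; Kowalski 4/64 × $7,100 = 443.75; Becker 10/64 × $7,100 = 1,109.38; Ferraro 14/64 × $7,100 = 1,553.12; Lindqvist 20/64 × $7,100 = 2,218.75.
After rounding ($5): Vance $110; Chaudhri $1,665; Kowalski $445; Becker $1,110; Ferraro $1,555; Lindqvist $2,220. Sum = $7,105.
Difference $7,100 − $7,105 = −$5 applied to Chaudhri: Chaudhri becomes $1,660.

Vance: $110 · Chaudhri: $1,660 · Kowalski: $445 · Becker: $1,110 · Ferraro: $1,555 · Lindqvist: $2,220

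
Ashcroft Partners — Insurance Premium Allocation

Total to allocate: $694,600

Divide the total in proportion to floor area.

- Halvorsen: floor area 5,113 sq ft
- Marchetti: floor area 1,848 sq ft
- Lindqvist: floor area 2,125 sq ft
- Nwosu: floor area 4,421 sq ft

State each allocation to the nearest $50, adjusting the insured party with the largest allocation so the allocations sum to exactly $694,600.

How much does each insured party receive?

Total floor area = 13,507.
Unrounded shares: Halvorsen 5,113/13,507 × $694,600 = 262,936.98; Marchetti 1,848/13,507 × $694,600 = 95,033.75; Lindqvist 2,125/13,507 × $694,600 = 109,278.52; Nwosu 4,421/13,507 × $694,600 = 227,350.75.
Rounded to nearest $50: Halvorsen $262,950; Marchetti $95,050; Lindqvist $109,300; Nwosu $227,350. Sum = $694,650.
Difference $694,600 − $694,650 = −$50 applied to largest allocation (Halvorsen): Halvorsen becomes $262,900.

Halvorsen: $262,900 | Marchetti: $95,050 | Lindqvist: $109,300 | Nwosu: $227,350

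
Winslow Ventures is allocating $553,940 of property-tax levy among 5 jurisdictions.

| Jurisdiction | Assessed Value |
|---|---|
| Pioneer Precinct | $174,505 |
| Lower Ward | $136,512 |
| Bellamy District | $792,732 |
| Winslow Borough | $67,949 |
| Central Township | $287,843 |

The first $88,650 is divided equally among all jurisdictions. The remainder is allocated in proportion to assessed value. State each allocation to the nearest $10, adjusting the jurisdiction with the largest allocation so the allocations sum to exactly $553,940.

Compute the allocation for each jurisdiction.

First tranche $88,650 split equally: $17,730 each.
Remainder $465,290 by assessed value (total 1,459,541): Pioneer Precinct 55,630.80 → $55,630; Lower Ward 43,518.93 → $43,520; Bellamy District 252,716.62 → $252,720; Winslow Borough 21,661.60 → $21,660; Central Township 91,762.05 → $91,760.
Totals: Pioneer Precinct $17,730 + $55,630 = $73,360; Lower Ward $17,730 + $43,520 = $61,250; Bellamy District $17,730 + $252,720 = $270,450; Winslow Borough $17,730 + $21,660 = $39,390; Central Township $17,730 + $91,760 = $109,490.

Pioneer Precinct: $73,360; Lower Ward: $61,250; Bellamy District: $270,450; Winslow Borough: $39,390; Central Township: $109,490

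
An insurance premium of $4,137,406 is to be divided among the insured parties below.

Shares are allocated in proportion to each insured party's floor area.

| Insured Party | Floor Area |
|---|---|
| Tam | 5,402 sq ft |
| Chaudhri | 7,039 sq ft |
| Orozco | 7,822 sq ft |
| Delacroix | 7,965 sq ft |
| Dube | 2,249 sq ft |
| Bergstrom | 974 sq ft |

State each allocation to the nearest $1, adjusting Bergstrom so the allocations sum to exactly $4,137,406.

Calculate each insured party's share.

Total floor area = 31,451.
Proportional shares: Tam 5,402/31,451 × $4,137,406 = 710,637.73; Chaudhri 7,039/31,451 × $4,137,406 = 925,986.48; Orozco 7,822/31,451 × $4,137,406 = 1,028,990.80; Delacroix 7,965/31,451 × $4,137,406 = 1,047,802.58; Dube 2,249/31,451 × $4,137,406 = 295,857.88; Bergstrom 974/31,451 × $4,137,406 = 128,130.53.
Rounded to nearest $1: Tam $710,638; Chaudhri $925,986; Orozco $1,028,991; Delacroix $1,047,803; Dube $295,858; Bergstrom $128,131. Sum = $4,137,407.
Difference $4,137,406 − $4,137,407 = −$1 applied to Bergstrom: Bergstrom becomes $128,130.

Tam: $710,638; Chaudhri: $925,986; Orozco: $1,028,991; Delacroix: $1,047,803; Dube: $295,858; Bergstrom: $128,130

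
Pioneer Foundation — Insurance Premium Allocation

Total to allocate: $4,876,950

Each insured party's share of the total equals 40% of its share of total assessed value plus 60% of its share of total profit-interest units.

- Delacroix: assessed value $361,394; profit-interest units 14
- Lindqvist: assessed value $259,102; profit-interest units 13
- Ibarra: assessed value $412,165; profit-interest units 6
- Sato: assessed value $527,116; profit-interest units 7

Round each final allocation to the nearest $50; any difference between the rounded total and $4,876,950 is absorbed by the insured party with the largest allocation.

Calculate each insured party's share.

Delacroix: $1,476,150 · Lindqvist: $1,275,050 · Ibarra: $954,400 · Sato: $1,171,350

Totals — assessed value 1,559,777, profit-interest units 40.
Composite weights (40% assessed value + 60% profit-interest units): Delacroix 0.3027; Lindqvist 0.2614; Ibarra 0.1957; Sato 0.2402.
Proportional shares: Delacroix 1,476,147.31; Lindqvist 1,275,058.62; Ibarra 954,411.52; Sato 1,171,332.55.
At nearest $50: Delacroix $1,476,150; Lindqvist $1,275,050; Ibarra $954,400; Sato $1,171,350. Sum = $4,876,950.
No rounding difference to absorb.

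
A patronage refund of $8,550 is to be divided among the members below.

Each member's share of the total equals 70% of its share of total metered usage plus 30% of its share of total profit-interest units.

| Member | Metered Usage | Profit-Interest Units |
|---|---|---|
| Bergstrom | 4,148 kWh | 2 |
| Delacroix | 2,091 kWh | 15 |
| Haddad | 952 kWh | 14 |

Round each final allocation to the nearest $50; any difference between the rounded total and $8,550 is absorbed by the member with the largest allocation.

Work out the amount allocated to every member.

Bergstrom: $3,600; Delacroix: $3,000; Haddad: $1,950

Metered usage total 7,191; profit-interest units total 31.
Composite weights (70% metered usage + 30% profit-interest units): Bergstrom 0.4231; Delacroix 0.3487; Haddad 0.2282.
Raw shares: Bergstrom 3,617.82; Delacroix 2,981.45; Haddad 1,950.73.
At nearest $50: Bergstrom $3,600; Delacroix $3,000; Haddad $1,950. Sum = $8,550.
Rounded total matches; no reconciliation needed.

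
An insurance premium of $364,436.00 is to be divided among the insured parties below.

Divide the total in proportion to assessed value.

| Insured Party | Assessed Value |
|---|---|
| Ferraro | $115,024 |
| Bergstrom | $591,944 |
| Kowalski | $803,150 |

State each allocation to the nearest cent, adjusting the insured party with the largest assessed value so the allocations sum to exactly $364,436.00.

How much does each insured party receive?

Ferraro: $27,758.68; Bergstrom: $142,853.54; Kowalski: $193,823.78

Assessed value total: 115,024 + 591,944 + 803,150 = 1,510,118.
Raw shares: Ferraro 27,758.6827; Bergstrom 142,853.5410; Kowalski 193,823.7763.
Rounded to nearest cent: Ferraro $27,758.68; Bergstrom $142,853.54; Kowalski $193,823.78. Sum = $364,436.00.
Rounded total matches; no reconciliation needed.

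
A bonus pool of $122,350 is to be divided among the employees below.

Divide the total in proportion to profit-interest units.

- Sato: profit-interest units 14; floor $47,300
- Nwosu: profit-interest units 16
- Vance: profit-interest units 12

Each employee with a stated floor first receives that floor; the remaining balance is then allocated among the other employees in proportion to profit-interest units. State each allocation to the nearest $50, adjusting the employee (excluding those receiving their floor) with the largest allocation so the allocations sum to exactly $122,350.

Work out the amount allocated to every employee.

Sato: $47,300 | Nwosu: $42,900 | Vance: $32,150

Fund the minimums — Sato $47,300. Remaining pool $75,050.
Remaining pool split over remaining profit-interest units 28: Nwosu 42,885.71 → $42,900; Vance 32,164.29 → $32,150.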